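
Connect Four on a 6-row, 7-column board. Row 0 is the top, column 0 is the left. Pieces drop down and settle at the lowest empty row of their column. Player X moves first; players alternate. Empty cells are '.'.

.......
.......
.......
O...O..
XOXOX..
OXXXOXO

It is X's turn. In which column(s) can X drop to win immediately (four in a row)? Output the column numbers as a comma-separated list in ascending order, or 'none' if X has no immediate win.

Answer: none

Derivation:
col 0: drop X → no win
col 1: drop X → no win
col 2: drop X → no win
col 3: drop X → no win
col 4: drop X → no win
col 5: drop X → no win
col 6: drop X → no win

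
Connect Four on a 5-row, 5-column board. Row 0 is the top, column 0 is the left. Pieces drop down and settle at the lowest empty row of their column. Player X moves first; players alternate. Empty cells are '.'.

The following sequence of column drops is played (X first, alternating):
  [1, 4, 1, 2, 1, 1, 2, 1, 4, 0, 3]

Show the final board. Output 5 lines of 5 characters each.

Move 1: X drops in col 1, lands at row 4
Move 2: O drops in col 4, lands at row 4
Move 3: X drops in col 1, lands at row 3
Move 4: O drops in col 2, lands at row 4
Move 5: X drops in col 1, lands at row 2
Move 6: O drops in col 1, lands at row 1
Move 7: X drops in col 2, lands at row 3
Move 8: O drops in col 1, lands at row 0
Move 9: X drops in col 4, lands at row 3
Move 10: O drops in col 0, lands at row 4
Move 11: X drops in col 3, lands at row 4

Answer: .O...
.O...
.X...
.XX.X
OXOXO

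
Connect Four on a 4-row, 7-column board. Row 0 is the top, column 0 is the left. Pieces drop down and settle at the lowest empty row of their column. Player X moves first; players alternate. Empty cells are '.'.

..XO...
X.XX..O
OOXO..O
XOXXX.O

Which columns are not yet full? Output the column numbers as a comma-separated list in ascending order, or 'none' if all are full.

Answer: 0,1,4,5,6

Derivation:
col 0: top cell = '.' → open
col 1: top cell = '.' → open
col 2: top cell = 'X' → FULL
col 3: top cell = 'O' → FULL
col 4: top cell = '.' → open
col 5: top cell = '.' → open
col 6: top cell = '.' → open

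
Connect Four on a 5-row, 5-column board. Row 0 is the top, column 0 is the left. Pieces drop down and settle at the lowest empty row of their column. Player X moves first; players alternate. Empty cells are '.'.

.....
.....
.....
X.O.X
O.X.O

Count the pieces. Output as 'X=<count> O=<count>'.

X=3 O=3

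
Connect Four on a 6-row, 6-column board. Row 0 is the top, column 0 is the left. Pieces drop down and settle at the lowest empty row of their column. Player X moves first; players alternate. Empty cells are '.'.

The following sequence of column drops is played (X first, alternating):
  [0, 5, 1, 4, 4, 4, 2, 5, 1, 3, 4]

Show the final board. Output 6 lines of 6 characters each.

Answer: ......
......
....X.
....O.
.X..XO
XXXOOO

Derivation:
Move 1: X drops in col 0, lands at row 5
Move 2: O drops in col 5, lands at row 5
Move 3: X drops in col 1, lands at row 5
Move 4: O drops in col 4, lands at row 5
Move 5: X drops in col 4, lands at row 4
Move 6: O drops in col 4, lands at row 3
Move 7: X drops in col 2, lands at row 5
Move 8: O drops in col 5, lands at row 4
Move 9: X drops in col 1, lands at row 4
Move 10: O drops in col 3, lands at row 5
Move 11: X drops in col 4, lands at row 2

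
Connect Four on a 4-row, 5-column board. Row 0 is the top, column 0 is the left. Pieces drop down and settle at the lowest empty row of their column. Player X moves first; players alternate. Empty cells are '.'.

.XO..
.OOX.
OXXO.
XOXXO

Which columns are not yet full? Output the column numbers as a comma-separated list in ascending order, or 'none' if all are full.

col 0: top cell = '.' → open
col 1: top cell = 'X' → FULL
col 2: top cell = 'O' → FULL
col 3: top cell = '.' → open
col 4: top cell = '.' → open

Answer: 0,3,4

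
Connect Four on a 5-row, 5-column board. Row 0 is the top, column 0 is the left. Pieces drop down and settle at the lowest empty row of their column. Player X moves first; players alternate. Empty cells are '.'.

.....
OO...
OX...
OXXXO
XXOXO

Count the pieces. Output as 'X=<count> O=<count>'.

X=7 O=7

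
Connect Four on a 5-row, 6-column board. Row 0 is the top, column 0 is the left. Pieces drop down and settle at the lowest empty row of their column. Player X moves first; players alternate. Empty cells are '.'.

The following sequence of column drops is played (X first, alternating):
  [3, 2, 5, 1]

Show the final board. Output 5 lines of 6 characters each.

Move 1: X drops in col 3, lands at row 4
Move 2: O drops in col 2, lands at row 4
Move 3: X drops in col 5, lands at row 4
Move 4: O drops in col 1, lands at row 4

Answer: ......
......
......
......
.OOX.X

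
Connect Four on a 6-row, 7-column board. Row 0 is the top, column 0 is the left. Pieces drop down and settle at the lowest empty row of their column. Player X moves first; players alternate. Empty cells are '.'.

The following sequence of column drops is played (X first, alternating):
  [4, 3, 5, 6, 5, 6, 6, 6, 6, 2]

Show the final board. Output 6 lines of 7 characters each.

Move 1: X drops in col 4, lands at row 5
Move 2: O drops in col 3, lands at row 5
Move 3: X drops in col 5, lands at row 5
Move 4: O drops in col 6, lands at row 5
Move 5: X drops in col 5, lands at row 4
Move 6: O drops in col 6, lands at row 4
Move 7: X drops in col 6, lands at row 3
Move 8: O drops in col 6, lands at row 2
Move 9: X drops in col 6, lands at row 1
Move 10: O drops in col 2, lands at row 5

Answer: .......
......X
......O
......X
.....XO
..OOXXO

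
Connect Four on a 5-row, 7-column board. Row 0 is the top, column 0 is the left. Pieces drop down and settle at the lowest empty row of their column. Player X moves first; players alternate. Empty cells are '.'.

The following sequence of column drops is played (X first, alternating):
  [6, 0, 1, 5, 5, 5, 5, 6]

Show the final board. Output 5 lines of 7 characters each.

Answer: .......
.....X.
.....O.
.....XO
OX...OX

Derivation:
Move 1: X drops in col 6, lands at row 4
Move 2: O drops in col 0, lands at row 4
Move 3: X drops in col 1, lands at row 4
Move 4: O drops in col 5, lands at row 4
Move 5: X drops in col 5, lands at row 3
Move 6: O drops in col 5, lands at row 2
Move 7: X drops in col 5, lands at row 1
Move 8: O drops in col 6, lands at row 3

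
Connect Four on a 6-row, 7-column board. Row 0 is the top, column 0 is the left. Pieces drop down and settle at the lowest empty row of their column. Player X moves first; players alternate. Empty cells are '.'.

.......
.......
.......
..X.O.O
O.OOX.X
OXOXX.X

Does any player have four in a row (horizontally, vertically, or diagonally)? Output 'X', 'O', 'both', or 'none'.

none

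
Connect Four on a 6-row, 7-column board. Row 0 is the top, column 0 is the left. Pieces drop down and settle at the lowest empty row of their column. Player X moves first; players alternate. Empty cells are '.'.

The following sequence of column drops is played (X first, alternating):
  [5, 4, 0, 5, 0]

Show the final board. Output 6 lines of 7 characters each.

Answer: .......
.......
.......
.......
X....O.
X...OX.

Derivation:
Move 1: X drops in col 5, lands at row 5
Move 2: O drops in col 4, lands at row 5
Move 3: X drops in col 0, lands at row 5
Move 4: O drops in col 5, lands at row 4
Move 5: X drops in col 0, lands at row 4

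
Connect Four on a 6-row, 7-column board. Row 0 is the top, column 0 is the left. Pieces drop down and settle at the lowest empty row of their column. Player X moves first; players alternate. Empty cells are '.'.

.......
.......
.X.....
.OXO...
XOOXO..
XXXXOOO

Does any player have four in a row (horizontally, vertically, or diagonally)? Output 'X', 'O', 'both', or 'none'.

X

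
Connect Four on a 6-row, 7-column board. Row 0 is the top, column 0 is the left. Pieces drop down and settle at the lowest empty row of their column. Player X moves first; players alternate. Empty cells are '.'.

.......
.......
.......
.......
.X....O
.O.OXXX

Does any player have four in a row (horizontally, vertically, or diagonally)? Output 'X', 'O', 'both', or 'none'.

none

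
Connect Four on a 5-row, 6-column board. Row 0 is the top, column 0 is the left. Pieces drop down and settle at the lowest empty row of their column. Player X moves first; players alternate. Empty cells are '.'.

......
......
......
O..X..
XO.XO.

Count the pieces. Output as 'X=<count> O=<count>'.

X=3 O=3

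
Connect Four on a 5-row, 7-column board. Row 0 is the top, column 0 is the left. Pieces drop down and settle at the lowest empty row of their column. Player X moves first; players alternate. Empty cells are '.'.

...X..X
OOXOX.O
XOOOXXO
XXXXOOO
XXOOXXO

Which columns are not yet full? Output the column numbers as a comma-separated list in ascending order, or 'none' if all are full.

Answer: 0,1,2,4,5

Derivation:
col 0: top cell = '.' → open
col 1: top cell = '.' → open
col 2: top cell = '.' → open
col 3: top cell = 'X' → FULL
col 4: top cell = '.' → open
col 5: top cell = '.' → open
col 6: top cell = 'X' → FULL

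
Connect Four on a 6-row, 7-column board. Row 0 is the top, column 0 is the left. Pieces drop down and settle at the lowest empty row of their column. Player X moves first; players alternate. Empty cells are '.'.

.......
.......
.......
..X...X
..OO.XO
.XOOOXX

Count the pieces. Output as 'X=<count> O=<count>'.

X=6 O=6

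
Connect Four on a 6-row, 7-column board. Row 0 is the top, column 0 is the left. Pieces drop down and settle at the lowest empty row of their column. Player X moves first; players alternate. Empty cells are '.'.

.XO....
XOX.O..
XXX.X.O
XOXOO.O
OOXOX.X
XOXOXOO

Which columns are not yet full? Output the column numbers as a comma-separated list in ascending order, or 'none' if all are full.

col 0: top cell = '.' → open
col 1: top cell = 'X' → FULL
col 2: top cell = 'O' → FULL
col 3: top cell = '.' → open
col 4: top cell = '.' → open
col 5: top cell = '.' → open
col 6: top cell = '.' → open

Answer: 0,3,4,5,6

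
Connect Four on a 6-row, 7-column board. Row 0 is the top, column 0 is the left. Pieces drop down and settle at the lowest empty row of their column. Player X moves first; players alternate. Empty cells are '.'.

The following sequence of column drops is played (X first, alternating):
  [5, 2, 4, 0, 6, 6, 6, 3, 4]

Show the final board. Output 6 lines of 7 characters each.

Move 1: X drops in col 5, lands at row 5
Move 2: O drops in col 2, lands at row 5
Move 3: X drops in col 4, lands at row 5
Move 4: O drops in col 0, lands at row 5
Move 5: X drops in col 6, lands at row 5
Move 6: O drops in col 6, lands at row 4
Move 7: X drops in col 6, lands at row 3
Move 8: O drops in col 3, lands at row 5
Move 9: X drops in col 4, lands at row 4

Answer: .......
.......
.......
......X
....X.O
O.OOXXX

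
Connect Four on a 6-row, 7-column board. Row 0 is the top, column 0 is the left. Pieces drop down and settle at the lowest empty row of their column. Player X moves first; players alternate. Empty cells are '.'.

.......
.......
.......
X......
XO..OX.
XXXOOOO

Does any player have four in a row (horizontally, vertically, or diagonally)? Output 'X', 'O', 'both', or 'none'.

O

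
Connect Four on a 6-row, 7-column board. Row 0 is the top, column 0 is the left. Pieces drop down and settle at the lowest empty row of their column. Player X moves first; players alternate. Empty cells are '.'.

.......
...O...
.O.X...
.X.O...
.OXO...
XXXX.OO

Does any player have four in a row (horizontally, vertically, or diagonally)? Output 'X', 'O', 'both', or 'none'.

X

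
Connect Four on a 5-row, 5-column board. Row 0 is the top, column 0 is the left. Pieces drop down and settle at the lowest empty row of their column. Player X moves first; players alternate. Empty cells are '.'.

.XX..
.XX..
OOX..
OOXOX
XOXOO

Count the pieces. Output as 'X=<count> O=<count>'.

X=9 O=8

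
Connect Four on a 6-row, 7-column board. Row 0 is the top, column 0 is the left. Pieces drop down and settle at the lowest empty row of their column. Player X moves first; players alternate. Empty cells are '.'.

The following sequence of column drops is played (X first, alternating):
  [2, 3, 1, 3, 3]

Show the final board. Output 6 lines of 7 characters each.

Move 1: X drops in col 2, lands at row 5
Move 2: O drops in col 3, lands at row 5
Move 3: X drops in col 1, lands at row 5
Move 4: O drops in col 3, lands at row 4
Move 5: X drops in col 3, lands at row 3

Answer: .......
.......
.......
...X...
...O...
.XXO...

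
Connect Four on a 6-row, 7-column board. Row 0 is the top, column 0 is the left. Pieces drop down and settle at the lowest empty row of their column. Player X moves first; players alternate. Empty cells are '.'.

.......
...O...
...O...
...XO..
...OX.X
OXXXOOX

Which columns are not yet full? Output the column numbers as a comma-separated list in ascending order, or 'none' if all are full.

col 0: top cell = '.' → open
col 1: top cell = '.' → open
col 2: top cell = '.' → open
col 3: top cell = '.' → open
col 4: top cell = '.' → open
col 5: top cell = '.' → open
col 6: top cell = '.' → open

Answer: 0,1,2,3,4,5,6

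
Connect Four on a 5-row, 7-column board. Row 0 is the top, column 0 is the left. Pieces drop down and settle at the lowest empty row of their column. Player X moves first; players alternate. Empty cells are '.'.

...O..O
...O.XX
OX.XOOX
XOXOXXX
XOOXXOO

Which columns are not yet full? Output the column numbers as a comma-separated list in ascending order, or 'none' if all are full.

col 0: top cell = '.' → open
col 1: top cell = '.' → open
col 2: top cell = '.' → open
col 3: top cell = 'O' → FULL
col 4: top cell = '.' → open
col 5: top cell = '.' → open
col 6: top cell = 'O' → FULL

Answer: 0,1,2,4,5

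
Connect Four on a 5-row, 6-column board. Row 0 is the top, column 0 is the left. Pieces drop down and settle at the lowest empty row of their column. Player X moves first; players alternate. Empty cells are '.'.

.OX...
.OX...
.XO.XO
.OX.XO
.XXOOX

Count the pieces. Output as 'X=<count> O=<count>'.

X=9 O=8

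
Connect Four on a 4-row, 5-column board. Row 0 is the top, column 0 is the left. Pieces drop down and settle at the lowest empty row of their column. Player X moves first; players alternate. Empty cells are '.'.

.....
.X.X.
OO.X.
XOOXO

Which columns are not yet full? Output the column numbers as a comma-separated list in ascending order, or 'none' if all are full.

Answer: 0,1,2,3,4

Derivation:
col 0: top cell = '.' → open
col 1: top cell = '.' → open
col 2: top cell = '.' → open
col 3: top cell = '.' → open
col 4: top cell = '.' → open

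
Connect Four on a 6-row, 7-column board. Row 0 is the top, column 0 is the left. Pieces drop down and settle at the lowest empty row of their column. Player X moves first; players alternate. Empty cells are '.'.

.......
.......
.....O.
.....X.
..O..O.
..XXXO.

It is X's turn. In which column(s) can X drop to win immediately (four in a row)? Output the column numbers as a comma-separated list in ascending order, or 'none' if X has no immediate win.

col 0: drop X → no win
col 1: drop X → WIN!
col 2: drop X → no win
col 3: drop X → no win
col 4: drop X → no win
col 5: drop X → no win
col 6: drop X → no win

Answer: 1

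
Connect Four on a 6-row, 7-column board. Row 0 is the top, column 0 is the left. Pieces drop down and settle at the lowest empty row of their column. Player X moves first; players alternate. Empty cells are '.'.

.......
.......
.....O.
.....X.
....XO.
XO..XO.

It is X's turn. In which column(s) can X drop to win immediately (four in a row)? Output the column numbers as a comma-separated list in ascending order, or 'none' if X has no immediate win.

Answer: none

Derivation:
col 0: drop X → no win
col 1: drop X → no win
col 2: drop X → no win
col 3: drop X → no win
col 4: drop X → no win
col 5: drop X → no win
col 6: drop X → no win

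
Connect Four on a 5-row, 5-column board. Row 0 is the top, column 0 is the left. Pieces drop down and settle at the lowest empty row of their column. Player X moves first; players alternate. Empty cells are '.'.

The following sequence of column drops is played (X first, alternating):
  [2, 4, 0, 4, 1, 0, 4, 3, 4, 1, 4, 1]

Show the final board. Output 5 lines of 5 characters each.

Move 1: X drops in col 2, lands at row 4
Move 2: O drops in col 4, lands at row 4
Move 3: X drops in col 0, lands at row 4
Move 4: O drops in col 4, lands at row 3
Move 5: X drops in col 1, lands at row 4
Move 6: O drops in col 0, lands at row 3
Move 7: X drops in col 4, lands at row 2
Move 8: O drops in col 3, lands at row 4
Move 9: X drops in col 4, lands at row 1
Move 10: O drops in col 1, lands at row 3
Move 11: X drops in col 4, lands at row 0
Move 12: O drops in col 1, lands at row 2

Answer: ....X
....X
.O..X
OO..O
XXXOO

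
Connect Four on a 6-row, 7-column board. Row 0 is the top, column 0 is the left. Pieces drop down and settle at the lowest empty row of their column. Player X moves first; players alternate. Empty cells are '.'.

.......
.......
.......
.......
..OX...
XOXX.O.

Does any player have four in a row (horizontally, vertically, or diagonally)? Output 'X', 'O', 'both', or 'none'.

none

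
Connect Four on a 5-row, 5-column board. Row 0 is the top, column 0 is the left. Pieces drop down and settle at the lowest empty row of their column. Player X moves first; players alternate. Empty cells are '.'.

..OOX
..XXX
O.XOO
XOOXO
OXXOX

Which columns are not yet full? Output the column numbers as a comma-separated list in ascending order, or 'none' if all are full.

Answer: 0,1

Derivation:
col 0: top cell = '.' → open
col 1: top cell = '.' → open
col 2: top cell = 'O' → FULL
col 3: top cell = 'O' → FULL
col 4: top cell = 'X' → FULL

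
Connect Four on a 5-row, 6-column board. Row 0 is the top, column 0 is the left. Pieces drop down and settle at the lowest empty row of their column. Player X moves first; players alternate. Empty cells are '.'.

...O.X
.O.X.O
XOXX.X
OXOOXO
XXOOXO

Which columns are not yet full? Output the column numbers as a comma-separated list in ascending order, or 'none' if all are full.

Answer: 0,1,2,4

Derivation:
col 0: top cell = '.' → open
col 1: top cell = '.' → open
col 2: top cell = '.' → open
col 3: top cell = 'O' → FULL
col 4: top cell = '.' → open
col 5: top cell = 'X' → FULL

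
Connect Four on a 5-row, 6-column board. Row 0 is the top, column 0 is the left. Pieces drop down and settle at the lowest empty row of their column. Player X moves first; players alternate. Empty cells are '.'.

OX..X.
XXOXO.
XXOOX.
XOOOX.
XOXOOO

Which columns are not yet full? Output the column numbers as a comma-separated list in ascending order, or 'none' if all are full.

col 0: top cell = 'O' → FULL
col 1: top cell = 'X' → FULL
col 2: top cell = '.' → open
col 3: top cell = '.' → open
col 4: top cell = 'X' → FULL
col 5: top cell = '.' → open

Answer: 2,3,5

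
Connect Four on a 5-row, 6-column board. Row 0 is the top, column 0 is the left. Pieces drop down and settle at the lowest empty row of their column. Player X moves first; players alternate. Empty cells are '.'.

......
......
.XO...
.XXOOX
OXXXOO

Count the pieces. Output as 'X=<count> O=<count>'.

X=7 O=6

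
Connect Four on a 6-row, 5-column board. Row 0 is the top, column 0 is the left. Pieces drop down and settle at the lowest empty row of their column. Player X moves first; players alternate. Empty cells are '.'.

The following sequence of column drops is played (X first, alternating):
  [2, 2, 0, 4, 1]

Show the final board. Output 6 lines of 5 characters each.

Answer: .....
.....
.....
.....
..O..
XXX.O

Derivation:
Move 1: X drops in col 2, lands at row 5
Move 2: O drops in col 2, lands at row 4
Move 3: X drops in col 0, lands at row 5
Move 4: O drops in col 4, lands at row 5
Move 5: X drops in col 1, lands at row 5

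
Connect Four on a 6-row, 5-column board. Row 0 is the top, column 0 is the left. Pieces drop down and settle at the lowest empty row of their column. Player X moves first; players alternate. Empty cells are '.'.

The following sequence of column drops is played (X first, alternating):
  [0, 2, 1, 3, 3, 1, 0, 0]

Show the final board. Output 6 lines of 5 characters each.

Answer: .....
.....
.....
O....
XO.X.
XXOO.

Derivation:
Move 1: X drops in col 0, lands at row 5
Move 2: O drops in col 2, lands at row 5
Move 3: X drops in col 1, lands at row 5
Move 4: O drops in col 3, lands at row 5
Move 5: X drops in col 3, lands at row 4
Move 6: O drops in col 1, lands at row 4
Move 7: X drops in col 0, lands at row 4
Move 8: O drops in col 0, lands at row 3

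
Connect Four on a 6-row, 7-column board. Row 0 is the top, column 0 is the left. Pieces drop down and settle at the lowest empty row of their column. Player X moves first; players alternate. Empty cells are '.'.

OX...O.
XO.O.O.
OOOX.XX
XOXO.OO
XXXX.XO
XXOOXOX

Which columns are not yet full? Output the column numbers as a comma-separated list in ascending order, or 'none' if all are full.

col 0: top cell = 'O' → FULL
col 1: top cell = 'X' → FULL
col 2: top cell = '.' → open
col 3: top cell = '.' → open
col 4: top cell = '.' → open
col 5: top cell = 'O' → FULL
col 6: top cell = '.' → open

Answer: 2,3,4,6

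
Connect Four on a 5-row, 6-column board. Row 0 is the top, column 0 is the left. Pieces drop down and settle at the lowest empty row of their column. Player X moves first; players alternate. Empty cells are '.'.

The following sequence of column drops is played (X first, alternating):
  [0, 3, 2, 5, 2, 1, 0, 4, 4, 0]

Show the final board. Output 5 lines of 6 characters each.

Answer: ......
......
O.....
X.X.X.
XOXOOO

Derivation:
Move 1: X drops in col 0, lands at row 4
Move 2: O drops in col 3, lands at row 4
Move 3: X drops in col 2, lands at row 4
Move 4: O drops in col 5, lands at row 4
Move 5: X drops in col 2, lands at row 3
Move 6: O drops in col 1, lands at row 4
Move 7: X drops in col 0, lands at row 3
Move 8: O drops in col 4, lands at row 4
Move 9: X drops in col 4, lands at row 3
Move 10: O drops in col 0, lands at row 2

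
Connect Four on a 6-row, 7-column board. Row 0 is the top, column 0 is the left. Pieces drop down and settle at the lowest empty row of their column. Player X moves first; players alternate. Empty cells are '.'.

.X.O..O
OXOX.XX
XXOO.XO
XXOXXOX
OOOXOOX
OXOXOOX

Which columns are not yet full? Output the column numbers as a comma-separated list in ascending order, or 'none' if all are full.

col 0: top cell = '.' → open
col 1: top cell = 'X' → FULL
col 2: top cell = '.' → open
col 3: top cell = 'O' → FULL
col 4: top cell = '.' → open
col 5: top cell = '.' → open
col 6: top cell = 'O' → FULL

Answer: 0,2,4,5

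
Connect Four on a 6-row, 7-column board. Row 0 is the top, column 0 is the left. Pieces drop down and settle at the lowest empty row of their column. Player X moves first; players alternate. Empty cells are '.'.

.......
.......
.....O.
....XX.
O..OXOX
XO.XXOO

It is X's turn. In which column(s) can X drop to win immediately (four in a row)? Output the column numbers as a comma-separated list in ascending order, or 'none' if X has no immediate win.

Answer: 4

Derivation:
col 0: drop X → no win
col 1: drop X → no win
col 2: drop X → no win
col 3: drop X → no win
col 4: drop X → WIN!
col 5: drop X → no win
col 6: drop X → no win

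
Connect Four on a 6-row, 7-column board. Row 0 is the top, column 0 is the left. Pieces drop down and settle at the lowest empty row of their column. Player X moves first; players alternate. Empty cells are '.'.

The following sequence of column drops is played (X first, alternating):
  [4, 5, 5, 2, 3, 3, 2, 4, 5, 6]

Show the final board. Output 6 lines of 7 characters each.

Answer: .......
.......
.......
.....X.
..XOOX.
..OXXOO

Derivation:
Move 1: X drops in col 4, lands at row 5
Move 2: O drops in col 5, lands at row 5
Move 3: X drops in col 5, lands at row 4
Move 4: O drops in col 2, lands at row 5
Move 5: X drops in col 3, lands at row 5
Move 6: O drops in col 3, lands at row 4
Move 7: X drops in col 2, lands at row 4
Move 8: O drops in col 4, lands at row 4
Move 9: X drops in col 5, lands at row 3
Move 10: O drops in col 6, lands at row 5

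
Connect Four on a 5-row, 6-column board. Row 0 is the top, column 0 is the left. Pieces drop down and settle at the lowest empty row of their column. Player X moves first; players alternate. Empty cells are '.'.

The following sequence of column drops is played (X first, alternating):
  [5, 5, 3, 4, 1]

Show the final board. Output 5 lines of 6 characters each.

Move 1: X drops in col 5, lands at row 4
Move 2: O drops in col 5, lands at row 3
Move 3: X drops in col 3, lands at row 4
Move 4: O drops in col 4, lands at row 4
Move 5: X drops in col 1, lands at row 4

Answer: ......
......
......
.....O
.X.XOX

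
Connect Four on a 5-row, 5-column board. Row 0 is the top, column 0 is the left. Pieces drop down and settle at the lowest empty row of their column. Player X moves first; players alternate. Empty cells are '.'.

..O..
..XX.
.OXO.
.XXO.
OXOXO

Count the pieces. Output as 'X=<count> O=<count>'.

X=7 O=7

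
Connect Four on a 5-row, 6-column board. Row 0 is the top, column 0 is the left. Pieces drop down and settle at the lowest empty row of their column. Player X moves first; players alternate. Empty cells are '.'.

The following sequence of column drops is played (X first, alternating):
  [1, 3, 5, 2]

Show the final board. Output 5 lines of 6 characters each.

Answer: ......
......
......
......
.XOO.X

Derivation:
Move 1: X drops in col 1, lands at row 4
Move 2: O drops in col 3, lands at row 4
Move 3: X drops in col 5, lands at row 4
Move 4: O drops in col 2, lands at row 4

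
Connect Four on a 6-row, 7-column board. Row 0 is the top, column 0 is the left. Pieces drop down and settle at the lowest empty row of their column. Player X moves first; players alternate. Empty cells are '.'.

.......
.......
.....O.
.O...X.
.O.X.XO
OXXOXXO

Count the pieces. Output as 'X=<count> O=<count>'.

X=7 O=7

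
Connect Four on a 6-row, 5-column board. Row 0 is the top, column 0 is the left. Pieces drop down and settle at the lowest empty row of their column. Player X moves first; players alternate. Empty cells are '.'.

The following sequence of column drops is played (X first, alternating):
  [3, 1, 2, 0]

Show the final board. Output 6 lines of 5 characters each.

Answer: .....
.....
.....
.....
.....
OOXX.

Derivation:
Move 1: X drops in col 3, lands at row 5
Move 2: O drops in col 1, lands at row 5
Move 3: X drops in col 2, lands at row 5
Move 4: O drops in col 0, lands at row 5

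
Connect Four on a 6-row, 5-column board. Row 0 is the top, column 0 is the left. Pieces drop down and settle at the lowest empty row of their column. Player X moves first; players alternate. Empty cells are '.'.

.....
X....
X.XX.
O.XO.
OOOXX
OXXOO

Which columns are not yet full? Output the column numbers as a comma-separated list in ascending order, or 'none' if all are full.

Answer: 0,1,2,3,4

Derivation:
col 0: top cell = '.' → open
col 1: top cell = '.' → open
col 2: top cell = '.' → open
col 3: top cell = '.' → open
col 4: top cell = '.' → open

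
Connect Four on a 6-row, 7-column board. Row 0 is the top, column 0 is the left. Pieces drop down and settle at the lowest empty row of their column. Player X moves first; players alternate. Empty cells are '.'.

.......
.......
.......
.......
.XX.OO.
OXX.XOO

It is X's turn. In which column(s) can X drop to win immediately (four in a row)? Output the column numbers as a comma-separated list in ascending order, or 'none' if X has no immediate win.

Answer: 3

Derivation:
col 0: drop X → no win
col 1: drop X → no win
col 2: drop X → no win
col 3: drop X → WIN!
col 4: drop X → no win
col 5: drop X → no win
col 6: drop X → no win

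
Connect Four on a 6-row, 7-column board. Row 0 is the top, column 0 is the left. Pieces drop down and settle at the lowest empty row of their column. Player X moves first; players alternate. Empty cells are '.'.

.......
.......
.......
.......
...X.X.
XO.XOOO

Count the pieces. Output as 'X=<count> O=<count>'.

X=4 O=4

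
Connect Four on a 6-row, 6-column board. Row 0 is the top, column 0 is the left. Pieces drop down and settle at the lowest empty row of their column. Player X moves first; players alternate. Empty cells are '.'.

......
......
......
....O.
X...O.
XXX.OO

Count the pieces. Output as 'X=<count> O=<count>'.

X=4 O=4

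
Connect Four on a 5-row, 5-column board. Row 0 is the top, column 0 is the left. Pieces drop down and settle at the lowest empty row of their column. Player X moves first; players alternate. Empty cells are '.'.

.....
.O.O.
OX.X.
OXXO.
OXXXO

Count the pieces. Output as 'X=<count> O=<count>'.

X=7 O=7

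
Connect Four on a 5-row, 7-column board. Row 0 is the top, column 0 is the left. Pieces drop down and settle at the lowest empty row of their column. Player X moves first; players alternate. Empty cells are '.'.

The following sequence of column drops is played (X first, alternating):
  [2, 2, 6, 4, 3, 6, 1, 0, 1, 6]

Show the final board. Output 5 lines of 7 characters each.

Move 1: X drops in col 2, lands at row 4
Move 2: O drops in col 2, lands at row 3
Move 3: X drops in col 6, lands at row 4
Move 4: O drops in col 4, lands at row 4
Move 5: X drops in col 3, lands at row 4
Move 6: O drops in col 6, lands at row 3
Move 7: X drops in col 1, lands at row 4
Move 8: O drops in col 0, lands at row 4
Move 9: X drops in col 1, lands at row 3
Move 10: O drops in col 6, lands at row 2

Answer: .......
.......
......O
.XO...O
OXXXO.X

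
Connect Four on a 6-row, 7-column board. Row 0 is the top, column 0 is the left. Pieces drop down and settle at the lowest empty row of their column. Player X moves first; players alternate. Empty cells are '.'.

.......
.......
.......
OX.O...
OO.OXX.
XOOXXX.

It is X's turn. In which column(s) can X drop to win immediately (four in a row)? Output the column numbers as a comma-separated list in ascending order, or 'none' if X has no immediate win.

Answer: 6

Derivation:
col 0: drop X → no win
col 1: drop X → no win
col 2: drop X → no win
col 3: drop X → no win
col 4: drop X → no win
col 5: drop X → no win
col 6: drop X → WIN!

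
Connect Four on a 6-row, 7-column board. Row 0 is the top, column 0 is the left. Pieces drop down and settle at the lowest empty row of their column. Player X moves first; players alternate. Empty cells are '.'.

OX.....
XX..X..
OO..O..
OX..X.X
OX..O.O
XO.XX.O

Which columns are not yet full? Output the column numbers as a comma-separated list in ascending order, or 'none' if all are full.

Answer: 2,3,4,5,6

Derivation:
col 0: top cell = 'O' → FULL
col 1: top cell = 'X' → FULL
col 2: top cell = '.' → open
col 3: top cell = '.' → open
col 4: top cell = '.' → open
col 5: top cell = '.' → open
col 6: top cell = '.' → open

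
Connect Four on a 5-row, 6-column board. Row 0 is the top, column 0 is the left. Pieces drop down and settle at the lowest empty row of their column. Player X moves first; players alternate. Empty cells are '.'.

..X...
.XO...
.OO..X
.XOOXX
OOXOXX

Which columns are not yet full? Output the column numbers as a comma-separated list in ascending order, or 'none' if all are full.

col 0: top cell = '.' → open
col 1: top cell = '.' → open
col 2: top cell = 'X' → FULL
col 3: top cell = '.' → open
col 4: top cell = '.' → open
col 5: top cell = '.' → open

Answer: 0,1,3,4,5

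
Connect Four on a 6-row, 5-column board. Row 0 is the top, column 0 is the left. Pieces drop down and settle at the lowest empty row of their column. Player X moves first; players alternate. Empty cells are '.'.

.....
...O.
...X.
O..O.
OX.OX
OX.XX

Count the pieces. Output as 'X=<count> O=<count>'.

X=6 O=6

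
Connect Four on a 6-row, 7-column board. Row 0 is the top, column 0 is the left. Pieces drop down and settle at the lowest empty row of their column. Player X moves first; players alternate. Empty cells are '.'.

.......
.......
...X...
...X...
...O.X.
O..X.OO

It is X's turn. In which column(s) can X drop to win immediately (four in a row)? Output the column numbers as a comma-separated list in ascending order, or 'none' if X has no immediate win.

col 0: drop X → no win
col 1: drop X → no win
col 2: drop X → no win
col 3: drop X → no win
col 4: drop X → no win
col 5: drop X → no win
col 6: drop X → no win

Answer: none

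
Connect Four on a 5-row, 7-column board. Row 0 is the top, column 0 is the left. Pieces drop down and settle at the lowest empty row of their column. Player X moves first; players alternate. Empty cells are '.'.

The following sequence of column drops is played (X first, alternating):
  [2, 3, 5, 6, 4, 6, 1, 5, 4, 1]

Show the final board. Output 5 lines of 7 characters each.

Move 1: X drops in col 2, lands at row 4
Move 2: O drops in col 3, lands at row 4
Move 3: X drops in col 5, lands at row 4
Move 4: O drops in col 6, lands at row 4
Move 5: X drops in col 4, lands at row 4
Move 6: O drops in col 6, lands at row 3
Move 7: X drops in col 1, lands at row 4
Move 8: O drops in col 5, lands at row 3
Move 9: X drops in col 4, lands at row 3
Move 10: O drops in col 1, lands at row 3

Answer: .......
.......
.......
.O..XOO
.XXOXXO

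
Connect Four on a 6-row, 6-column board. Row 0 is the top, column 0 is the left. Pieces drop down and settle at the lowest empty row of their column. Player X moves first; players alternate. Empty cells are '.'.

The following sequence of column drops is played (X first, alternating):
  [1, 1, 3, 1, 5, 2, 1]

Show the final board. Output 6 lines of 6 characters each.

Move 1: X drops in col 1, lands at row 5
Move 2: O drops in col 1, lands at row 4
Move 3: X drops in col 3, lands at row 5
Move 4: O drops in col 1, lands at row 3
Move 5: X drops in col 5, lands at row 5
Move 6: O drops in col 2, lands at row 5
Move 7: X drops in col 1, lands at row 2

Answer: ......
......
.X....
.O....
.O....
.XOX.X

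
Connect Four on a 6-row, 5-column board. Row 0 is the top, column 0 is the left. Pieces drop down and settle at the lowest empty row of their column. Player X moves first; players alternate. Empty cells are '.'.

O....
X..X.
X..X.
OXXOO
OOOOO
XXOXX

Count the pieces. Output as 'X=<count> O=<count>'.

X=10 O=10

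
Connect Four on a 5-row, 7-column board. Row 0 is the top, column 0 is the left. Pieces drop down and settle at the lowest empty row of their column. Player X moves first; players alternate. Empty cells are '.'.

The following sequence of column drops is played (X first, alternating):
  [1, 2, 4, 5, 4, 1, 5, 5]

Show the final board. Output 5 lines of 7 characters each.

Move 1: X drops in col 1, lands at row 4
Move 2: O drops in col 2, lands at row 4
Move 3: X drops in col 4, lands at row 4
Move 4: O drops in col 5, lands at row 4
Move 5: X drops in col 4, lands at row 3
Move 6: O drops in col 1, lands at row 3
Move 7: X drops in col 5, lands at row 3
Move 8: O drops in col 5, lands at row 2

Answer: .......
.......
.....O.
.O..XX.
.XO.XO.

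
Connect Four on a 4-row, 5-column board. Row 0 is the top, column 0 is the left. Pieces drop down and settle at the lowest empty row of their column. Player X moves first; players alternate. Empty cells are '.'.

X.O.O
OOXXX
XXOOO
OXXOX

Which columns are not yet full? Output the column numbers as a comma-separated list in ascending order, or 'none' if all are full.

Answer: 1,3

Derivation:
col 0: top cell = 'X' → FULL
col 1: top cell = '.' → open
col 2: top cell = 'O' → FULL
col 3: top cell = '.' → open
col 4: top cell = 'O' → FULL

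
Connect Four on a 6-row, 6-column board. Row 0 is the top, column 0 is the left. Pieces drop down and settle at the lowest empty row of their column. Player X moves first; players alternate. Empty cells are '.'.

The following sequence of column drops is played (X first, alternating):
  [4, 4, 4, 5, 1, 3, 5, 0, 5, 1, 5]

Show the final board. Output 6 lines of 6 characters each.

Answer: ......
......
.....X
....XX
.O..OX
OX.OXO

Derivation:
Move 1: X drops in col 4, lands at row 5
Move 2: O drops in col 4, lands at row 4
Move 3: X drops in col 4, lands at row 3
Move 4: O drops in col 5, lands at row 5
Move 5: X drops in col 1, lands at row 5
Move 6: O drops in col 3, lands at row 5
Move 7: X drops in col 5, lands at row 4
Move 8: O drops in col 0, lands at row 5
Move 9: X drops in col 5, lands at row 3
Move 10: O drops in col 1, lands at row 4
Move 11: X drops in col 5, lands at row 2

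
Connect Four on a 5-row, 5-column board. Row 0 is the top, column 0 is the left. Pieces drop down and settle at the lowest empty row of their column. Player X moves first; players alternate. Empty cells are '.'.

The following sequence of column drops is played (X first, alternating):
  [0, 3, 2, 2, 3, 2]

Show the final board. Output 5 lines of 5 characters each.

Move 1: X drops in col 0, lands at row 4
Move 2: O drops in col 3, lands at row 4
Move 3: X drops in col 2, lands at row 4
Move 4: O drops in col 2, lands at row 3
Move 5: X drops in col 3, lands at row 3
Move 6: O drops in col 2, lands at row 2

Answer: .....
.....
..O..
..OX.
X.XO.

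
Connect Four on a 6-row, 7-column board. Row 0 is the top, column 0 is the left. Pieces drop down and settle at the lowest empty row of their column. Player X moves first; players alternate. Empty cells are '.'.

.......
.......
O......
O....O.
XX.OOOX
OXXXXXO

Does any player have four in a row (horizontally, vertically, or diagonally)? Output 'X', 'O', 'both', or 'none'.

X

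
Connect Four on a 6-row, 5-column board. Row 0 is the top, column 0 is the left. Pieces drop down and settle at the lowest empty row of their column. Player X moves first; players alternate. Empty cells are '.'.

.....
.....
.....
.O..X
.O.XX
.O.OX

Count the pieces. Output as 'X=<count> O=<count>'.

X=4 O=4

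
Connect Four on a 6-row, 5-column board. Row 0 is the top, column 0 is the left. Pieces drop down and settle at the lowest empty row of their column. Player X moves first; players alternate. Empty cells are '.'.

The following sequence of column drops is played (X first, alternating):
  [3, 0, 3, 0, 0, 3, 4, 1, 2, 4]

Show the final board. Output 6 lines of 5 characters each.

Move 1: X drops in col 3, lands at row 5
Move 2: O drops in col 0, lands at row 5
Move 3: X drops in col 3, lands at row 4
Move 4: O drops in col 0, lands at row 4
Move 5: X drops in col 0, lands at row 3
Move 6: O drops in col 3, lands at row 3
Move 7: X drops in col 4, lands at row 5
Move 8: O drops in col 1, lands at row 5
Move 9: X drops in col 2, lands at row 5
Move 10: O drops in col 4, lands at row 4

Answer: .....
.....
.....
X..O.
O..XO
OOXXX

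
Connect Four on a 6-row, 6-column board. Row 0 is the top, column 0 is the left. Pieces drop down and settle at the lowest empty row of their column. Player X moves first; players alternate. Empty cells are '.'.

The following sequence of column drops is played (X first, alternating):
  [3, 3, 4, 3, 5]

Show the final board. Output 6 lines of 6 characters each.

Move 1: X drops in col 3, lands at row 5
Move 2: O drops in col 3, lands at row 4
Move 3: X drops in col 4, lands at row 5
Move 4: O drops in col 3, lands at row 3
Move 5: X drops in col 5, lands at row 5

Answer: ......
......
......
...O..
...O..
...XXX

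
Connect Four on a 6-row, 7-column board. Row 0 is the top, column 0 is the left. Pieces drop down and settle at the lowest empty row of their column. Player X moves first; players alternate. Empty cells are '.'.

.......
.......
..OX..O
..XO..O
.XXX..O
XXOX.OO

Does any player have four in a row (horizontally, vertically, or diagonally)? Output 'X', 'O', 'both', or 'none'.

both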